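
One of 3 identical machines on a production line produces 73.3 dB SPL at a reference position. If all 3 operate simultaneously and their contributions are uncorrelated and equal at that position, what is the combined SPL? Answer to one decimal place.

3 equal incoherent sources raise the level by 10·log₁₀(3) = 4.77 dB.
L_total = 73.3 + 4.77 = 78.1 dB SPL.

78.1 dB SPL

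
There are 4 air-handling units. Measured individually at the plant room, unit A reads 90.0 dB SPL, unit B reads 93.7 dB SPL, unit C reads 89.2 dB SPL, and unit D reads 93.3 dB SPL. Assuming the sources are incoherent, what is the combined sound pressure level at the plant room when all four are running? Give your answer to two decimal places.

Add the sources as powers (linear), then convert back to dB:
L_total = 10·log₁₀(10^(90.0/10) + 10^(93.7/10) + 10^(89.2/10) + 10^(93.3/10)) = 10·log₁₀(6314000000) = 98.00 dB SPL.

98.00 dB SPL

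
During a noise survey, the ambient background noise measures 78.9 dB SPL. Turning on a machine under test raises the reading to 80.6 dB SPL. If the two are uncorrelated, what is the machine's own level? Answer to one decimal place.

75.7 dB SPL

Background correction is a power subtraction:
L_src = 10·log₁₀(10^(80.6/10) − 10^(78.9/10)) = 10·log₁₀(37190000) = 75.7 dB SPL.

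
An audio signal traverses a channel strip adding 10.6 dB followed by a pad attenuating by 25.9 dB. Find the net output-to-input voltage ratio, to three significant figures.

Net gain = 10.6 + (−25.9) = -15.3 dB.
Voltage ratio = 10^(-15.3/20) = 0.172.

0.172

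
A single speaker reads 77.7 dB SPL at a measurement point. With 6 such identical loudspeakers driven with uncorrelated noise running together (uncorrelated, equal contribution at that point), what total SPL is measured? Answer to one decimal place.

6 equal incoherent sources raise the level by 10·log₁₀(6) = 7.78 dB.
L_total = 77.7 + 7.78 = 85.5 dB SPL.

85.5 dB SPL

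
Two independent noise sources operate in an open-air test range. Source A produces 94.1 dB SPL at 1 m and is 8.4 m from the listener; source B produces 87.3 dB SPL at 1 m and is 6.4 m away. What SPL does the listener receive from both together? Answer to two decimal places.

76.95 dB SPL

At the listener: L_A = 94.1 − 20·log₁₀(8.4) = 75.614 dB; L_B = 87.3 − 20·log₁₀(6.4) = 71.176 dB.
Combined: 10·log₁₀(10^(75.614/10)+10^(71.176/10)) = 76.95 dB SPL.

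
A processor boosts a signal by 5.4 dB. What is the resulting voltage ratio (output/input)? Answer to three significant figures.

1.86

Voltage ratio = 10^(dB/20).
10^(5.4/20) = 10^(0.2700) = 1.86.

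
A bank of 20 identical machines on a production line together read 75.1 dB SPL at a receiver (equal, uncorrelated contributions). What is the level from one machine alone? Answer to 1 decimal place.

20 equal incoherent sources add 10·log₁₀(20) = 13.01 dB over one source.
L_one = 75.1 − 13.01 = 62.1 dB SPL.

62.1 dB SPL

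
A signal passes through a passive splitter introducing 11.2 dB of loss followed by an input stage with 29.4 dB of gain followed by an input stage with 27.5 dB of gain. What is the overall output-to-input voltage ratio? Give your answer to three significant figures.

Net gain = (−11.2) + 29.4 + 27.5 = 45.7 dB.
Voltage ratio = 10^(45.7/20) = 193.

193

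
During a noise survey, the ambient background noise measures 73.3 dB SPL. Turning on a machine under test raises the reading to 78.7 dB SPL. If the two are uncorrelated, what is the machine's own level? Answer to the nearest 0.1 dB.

Subtract intensities: L_src = 10·log₁₀(10^(L_total/10) − 10^(L_bg/10)).
L_src = 10·log₁₀(10^(78.7/10) − 10^(73.3/10)) = 10·log₁₀(52750000) = 77.2 dB SPL.

77.2 dB SPL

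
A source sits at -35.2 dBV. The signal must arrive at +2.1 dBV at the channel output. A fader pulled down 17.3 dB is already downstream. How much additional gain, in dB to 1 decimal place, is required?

54.6 dB

The required make-up gain is the shortfall in the dB sum.
G = +2.1 − (-35.2) + 17.3 = 54.6 dB.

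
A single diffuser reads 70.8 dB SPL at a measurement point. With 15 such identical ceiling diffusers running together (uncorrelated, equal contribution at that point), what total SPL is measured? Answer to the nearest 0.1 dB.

15 equal incoherent sources raise the level by 10·log₁₀(15) = 11.76 dB.
L_total = 70.8 + 11.76 = 82.6 dB SPL.

82.6 dB SPL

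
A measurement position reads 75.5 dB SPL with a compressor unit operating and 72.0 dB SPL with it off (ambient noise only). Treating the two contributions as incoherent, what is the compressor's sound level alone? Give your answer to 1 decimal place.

Subtract intensities: L_src = 10·log₁₀(10^(L_total/10) − 10^(L_bg/10)).
L_src = 10·log₁₀(10^(75.5/10) − 10^(72.0/10)) = 10·log₁₀(19630000) = 72.9 dB SPL.

72.9 dB SPL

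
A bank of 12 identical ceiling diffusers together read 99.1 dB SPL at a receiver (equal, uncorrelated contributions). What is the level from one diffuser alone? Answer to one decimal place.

12 equal incoherent sources add 10·log₁₀(12) = 10.79 dB over one source.
L_one = 99.1 − 10.79 = 88.3 dB SPL.

88.3 dB SPL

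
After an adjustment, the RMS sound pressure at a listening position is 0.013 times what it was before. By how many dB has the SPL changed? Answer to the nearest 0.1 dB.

Sound pressure is an amplitude quantity: ΔL = 20·log₁₀(p₂/p₁).
20·log₁₀(0.013) = -37.7 dB.

-37.7 dB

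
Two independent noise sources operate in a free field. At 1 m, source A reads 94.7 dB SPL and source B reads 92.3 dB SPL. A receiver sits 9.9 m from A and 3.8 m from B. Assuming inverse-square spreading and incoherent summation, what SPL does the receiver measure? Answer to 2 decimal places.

81.69 dB SPL

At the listener: L_A = 94.7 − 20·log₁₀(9.9) = 74.787 dB; L_B = 92.3 − 20·log₁₀(3.8) = 80.704 dB.
Combined: 10·log₁₀(10^(74.787/10)+10^(80.704/10)) = 81.69 dB SPL.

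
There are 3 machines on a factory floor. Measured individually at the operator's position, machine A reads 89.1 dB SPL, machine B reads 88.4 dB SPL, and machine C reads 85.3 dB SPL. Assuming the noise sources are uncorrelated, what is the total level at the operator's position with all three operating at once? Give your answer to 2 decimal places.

92.66 dB SPL

Incoherent sources sum as intensities:
L_total = 10·log₁₀(10^(89.1/10) + 10^(88.4/10) + 10^(85.3/10)) = 10·log₁₀(1844000000) = 92.66 dB SPL.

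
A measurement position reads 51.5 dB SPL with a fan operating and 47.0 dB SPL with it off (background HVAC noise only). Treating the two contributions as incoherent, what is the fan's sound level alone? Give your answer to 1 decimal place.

Background correction is a power subtraction:
L_src = 10·log₁₀(10^(51.5/10) − 10^(47.0/10)) = 10·log₁₀(91140) = 49.6 dB SPL.

49.6 dB SPL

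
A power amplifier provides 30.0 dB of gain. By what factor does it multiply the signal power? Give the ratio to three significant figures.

1000

Power ratio = 10^(dB/10).
10^(30.0/10) = 10^(3.000) = 1000.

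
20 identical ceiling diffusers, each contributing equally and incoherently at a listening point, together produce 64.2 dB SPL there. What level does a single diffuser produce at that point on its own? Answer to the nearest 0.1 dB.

51.2 dB SPL

20 equal incoherent sources add 10·log₁₀(20) = 13.01 dB over one source.
L_one = 64.2 − 13.01 = 51.2 dB SPL.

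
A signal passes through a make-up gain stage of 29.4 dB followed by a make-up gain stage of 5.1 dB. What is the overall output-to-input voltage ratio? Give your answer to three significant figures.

Net gain = 29.4 + 5.1 = 34.5 dB.
Voltage ratio = 10^(34.5/20) = 53.1.

53.1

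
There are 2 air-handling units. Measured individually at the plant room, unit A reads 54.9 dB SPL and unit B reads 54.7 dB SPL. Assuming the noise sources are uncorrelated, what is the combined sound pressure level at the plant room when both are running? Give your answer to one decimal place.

Incoherent sources sum as intensities:
L_total = 10·log₁₀(10^(54.9/10) + 10^(54.7/10)) = 10·log₁₀(604200) = 57.8 dB SPL.

57.8 dB SPL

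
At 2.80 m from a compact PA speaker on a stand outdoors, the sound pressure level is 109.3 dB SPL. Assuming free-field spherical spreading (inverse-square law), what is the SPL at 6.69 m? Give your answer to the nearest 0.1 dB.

101.7 dB SPL

For a point source in a free field, ΔL = −20·log₁₀(d₂/d₁).
ΔL = −20·log₁₀(6.69/2.80) = -7.57 dB, so L₂ = 109.3 + (-7.57) = 101.7 dB SPL.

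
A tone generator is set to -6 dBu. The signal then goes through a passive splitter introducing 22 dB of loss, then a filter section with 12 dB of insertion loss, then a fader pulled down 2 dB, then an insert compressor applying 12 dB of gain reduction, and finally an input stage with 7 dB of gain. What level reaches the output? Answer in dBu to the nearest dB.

-47 dBu

In dB, series stages simply add:
-6 − 22 − 12 − 2 − 12 + 7 = -47 dBu.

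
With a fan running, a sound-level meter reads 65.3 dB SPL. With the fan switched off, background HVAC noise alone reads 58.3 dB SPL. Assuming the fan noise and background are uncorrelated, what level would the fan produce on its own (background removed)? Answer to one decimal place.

Subtract intensities: L_src = 10·log₁₀(10^(L_total/10) − 10^(L_bg/10)).
L_src = 10·log₁₀(10^(65.3/10) − 10^(58.3/10)) = 10·log₁₀(2712000) = 64.3 dB SPL.

64.3 dB SPL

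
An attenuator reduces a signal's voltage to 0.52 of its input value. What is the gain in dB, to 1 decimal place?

Voltage ratio → dB uses the 20·log₁₀ form:
20·log₁₀(0.52) = -5.7 dB.

-5.7 dB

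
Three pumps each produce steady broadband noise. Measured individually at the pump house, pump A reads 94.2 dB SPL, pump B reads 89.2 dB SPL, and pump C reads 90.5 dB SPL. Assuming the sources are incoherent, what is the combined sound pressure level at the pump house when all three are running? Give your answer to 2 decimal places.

96.61 dB SPL

Incoherent sources sum as intensities:
L_total = 10·log₁₀(10^(94.2/10) + 10^(89.2/10) + 10^(90.5/10)) = 10·log₁₀(4584000000) = 96.61 dB SPL.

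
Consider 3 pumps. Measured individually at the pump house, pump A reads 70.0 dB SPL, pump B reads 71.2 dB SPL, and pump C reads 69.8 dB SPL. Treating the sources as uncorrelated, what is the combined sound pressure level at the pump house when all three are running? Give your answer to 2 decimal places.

75.15 dB SPL

Add the sources as powers (linear), then convert back to dB:
L_total = 10·log₁₀(10^(70.0/10) + 10^(71.2/10) + 10^(69.8/10)) = 10·log₁₀(32730000) = 75.15 dB SPL.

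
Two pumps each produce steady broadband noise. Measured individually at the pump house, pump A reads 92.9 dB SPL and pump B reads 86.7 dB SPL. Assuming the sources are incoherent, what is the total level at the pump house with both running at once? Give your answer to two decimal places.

93.83 dB SPL

Incoherent sources sum as intensities:
L_total = 10·log₁₀(10^(92.9/10) + 10^(86.7/10)) = 10·log₁₀(2418000000) = 93.83 dB SPL.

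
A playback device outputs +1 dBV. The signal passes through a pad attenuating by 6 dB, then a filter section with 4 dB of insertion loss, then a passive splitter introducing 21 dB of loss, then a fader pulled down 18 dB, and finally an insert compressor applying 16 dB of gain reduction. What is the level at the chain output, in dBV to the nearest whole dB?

In dB, series stages simply add:
+1 − 6 − 4 − 21 − 18 − 16 = -64 dBV.

-64 dBV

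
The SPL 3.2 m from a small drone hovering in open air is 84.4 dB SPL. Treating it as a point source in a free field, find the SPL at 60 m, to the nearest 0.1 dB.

58.9 dB SPL

Inverse-square spreading gives ΔL = −20·log₁₀(d₂/d₁).
ΔL = −20·log₁₀(60/3.2) = -25.46 dB, so L₂ = 84.4 + (-25.46) = 58.9 dB SPL.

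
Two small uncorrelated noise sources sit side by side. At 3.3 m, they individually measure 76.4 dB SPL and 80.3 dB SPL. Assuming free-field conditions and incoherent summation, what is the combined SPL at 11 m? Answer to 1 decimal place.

Combined at 3.3 m: 10·log₁₀(10^(76.4/10)+10^(80.3/10)) = 81.78 dB SPL.
Then apply −20·log₁₀(11/3.3) = -10.46 dB → 71.3 dB SPL.

71.3 dB SPL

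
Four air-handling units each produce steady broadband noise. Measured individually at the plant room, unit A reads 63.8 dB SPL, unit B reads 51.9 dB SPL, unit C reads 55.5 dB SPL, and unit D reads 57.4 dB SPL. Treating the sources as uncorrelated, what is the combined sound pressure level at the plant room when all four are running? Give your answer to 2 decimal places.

Add the sources as powers (linear), then convert back to dB:
L_total = 10·log₁₀(10^(63.8/10) + 10^(51.9/10) + 10^(55.5/10) + 10^(57.4/10)) = 10·log₁₀(3458000) = 65.39 dB SPL.

65.39 dB SPL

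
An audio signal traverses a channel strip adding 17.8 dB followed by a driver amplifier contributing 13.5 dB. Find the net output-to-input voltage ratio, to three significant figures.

36.7

Net gain = 17.8 + 13.5 = 31.3 dB.
Voltage ratio = 10^(31.3/20) = 36.7.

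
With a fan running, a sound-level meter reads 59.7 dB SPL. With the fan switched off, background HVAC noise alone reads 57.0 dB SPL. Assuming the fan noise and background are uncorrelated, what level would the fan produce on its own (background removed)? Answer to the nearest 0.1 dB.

Remove the background by subtracting linear intensities:
L_src = 10·log₁₀(10^(59.7/10) − 10^(57.0/10)) = 10·log₁₀(432100) = 56.4 dB SPL.

56.4 dB SPL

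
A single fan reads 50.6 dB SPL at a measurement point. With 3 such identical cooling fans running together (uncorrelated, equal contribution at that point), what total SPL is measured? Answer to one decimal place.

55.4 dB SPL

3 equal incoherent sources raise the level by 10·log₁₀(3) = 4.77 dB.
L_total = 50.6 + 4.77 = 55.4 dB SPL.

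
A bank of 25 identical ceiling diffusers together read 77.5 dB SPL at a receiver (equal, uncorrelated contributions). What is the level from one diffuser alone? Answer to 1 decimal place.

63.5 dB SPL

25 equal incoherent sources add 10·log₁₀(25) = 13.98 dB over one source.
L_one = 77.5 − 13.98 = 63.5 dB SPL.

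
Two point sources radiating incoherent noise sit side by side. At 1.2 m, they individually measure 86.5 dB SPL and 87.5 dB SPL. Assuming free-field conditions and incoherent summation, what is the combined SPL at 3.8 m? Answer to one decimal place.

Combined at 1.2 m: 10·log₁₀(10^(86.5/10)+10^(87.5/10)) = 90.04 dB SPL.
Then apply −20·log₁₀(3.8/1.2) = -10.01 dB → 80.0 dB SPL.

80.0 dB SPL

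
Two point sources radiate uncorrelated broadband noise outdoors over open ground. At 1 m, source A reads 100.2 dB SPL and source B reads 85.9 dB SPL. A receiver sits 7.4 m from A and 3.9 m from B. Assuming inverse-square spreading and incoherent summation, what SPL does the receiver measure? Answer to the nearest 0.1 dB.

83.4 dB SPL

At the listener: L_A = 100.2 − 20·log₁₀(7.4) = 82.82 dB; L_B = 85.9 − 20·log₁₀(3.9) = 74.08 dB.
Combined: 10·log₁₀(10^(82.82/10)+10^(74.08/10)) = 83.4 dB SPL.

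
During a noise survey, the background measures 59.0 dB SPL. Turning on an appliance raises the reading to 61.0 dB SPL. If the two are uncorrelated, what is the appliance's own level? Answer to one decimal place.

56.7 dB SPL

Subtract intensities: L_src = 10·log₁₀(10^(L_total/10) − 10^(L_bg/10)).
L_src = 10·log₁₀(10^(61.0/10) − 10^(59.0/10)) = 10·log₁₀(464600) = 56.7 dB SPL.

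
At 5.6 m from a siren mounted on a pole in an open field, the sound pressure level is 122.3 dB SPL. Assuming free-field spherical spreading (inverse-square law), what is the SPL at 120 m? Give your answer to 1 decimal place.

95.7 dB SPL

Inverse-square spreading gives ΔL = −20·log₁₀(d₂/d₁).
ΔL = −20·log₁₀(120/5.6) = -26.62 dB, so L₂ = 122.3 + (-26.62) = 95.7 dB SPL.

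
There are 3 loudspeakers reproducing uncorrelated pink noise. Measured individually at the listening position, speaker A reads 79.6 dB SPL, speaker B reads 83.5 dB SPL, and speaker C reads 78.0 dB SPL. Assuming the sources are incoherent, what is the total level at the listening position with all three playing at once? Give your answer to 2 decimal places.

Add the sources as powers (linear), then convert back to dB:
L_total = 10·log₁₀(10^(79.6/10) + 10^(83.5/10) + 10^(78.0/10)) = 10·log₁₀(378200000) = 85.78 dB SPL.

85.78 dB SPL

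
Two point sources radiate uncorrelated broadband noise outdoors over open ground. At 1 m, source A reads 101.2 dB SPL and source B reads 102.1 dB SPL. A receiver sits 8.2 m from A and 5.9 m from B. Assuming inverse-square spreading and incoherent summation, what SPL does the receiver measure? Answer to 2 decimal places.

88.21 dB SPL

At the listener: L_A = 101.2 − 20·log₁₀(8.2) = 82.924 dB; L_B = 102.1 − 20·log₁₀(5.9) = 86.683 dB.
Combined: 10·log₁₀(10^(82.924/10)+10^(86.683/10)) = 88.21 dB SPL.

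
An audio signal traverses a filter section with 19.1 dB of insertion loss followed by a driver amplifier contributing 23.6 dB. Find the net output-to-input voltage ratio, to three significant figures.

Net gain = (−19.1) + 23.6 = 4.5 dB.
Voltage ratio = 10^(4.5/20) = 1.68.

1.68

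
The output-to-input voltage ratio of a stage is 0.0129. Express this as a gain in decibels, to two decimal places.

Voltage ratio → dB uses the 20·log₁₀ form:
20·log₁₀(0.0129) = -37.79 dB.

-37.79 dB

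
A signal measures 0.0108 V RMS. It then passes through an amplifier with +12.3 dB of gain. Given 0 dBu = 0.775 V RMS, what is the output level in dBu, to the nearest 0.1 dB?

-24.8 dBu

Input level: 20·log₁₀(0.0108/0.775) = -37.12 dBu.
Output: -37.12 + 12.3 = -24.8 dBu.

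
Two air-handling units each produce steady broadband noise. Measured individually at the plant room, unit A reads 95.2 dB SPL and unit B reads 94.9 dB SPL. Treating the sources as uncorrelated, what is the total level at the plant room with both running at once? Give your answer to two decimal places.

Uncorrelated sources add in intensity (power), not in dB.
L_total = 10·log₁₀(10^(95.2/10) + 10^(94.9/10)) = 10·log₁₀(6402000000) = 98.06 dB SPL.

98.06 dB SPL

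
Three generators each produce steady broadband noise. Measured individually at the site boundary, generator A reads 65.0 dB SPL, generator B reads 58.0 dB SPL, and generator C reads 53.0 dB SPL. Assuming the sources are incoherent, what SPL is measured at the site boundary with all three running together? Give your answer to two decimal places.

Incoherent sources sum as intensities:
L_total = 10·log₁₀(10^(65.0/10) + 10^(58.0/10) + 10^(53.0/10)) = 10·log₁₀(3993000) = 66.01 dB SPL.

66.01 dB SPL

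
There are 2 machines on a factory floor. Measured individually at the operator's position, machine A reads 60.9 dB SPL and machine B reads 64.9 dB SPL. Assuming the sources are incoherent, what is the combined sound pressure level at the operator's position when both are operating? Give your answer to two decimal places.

66.36 dB SPL

Uncorrelated sources add in intensity (power), not in dB.
L_total = 10·log₁₀(10^(60.9/10) + 10^(64.9/10)) = 10·log₁₀(4321000) = 66.36 dB SPL.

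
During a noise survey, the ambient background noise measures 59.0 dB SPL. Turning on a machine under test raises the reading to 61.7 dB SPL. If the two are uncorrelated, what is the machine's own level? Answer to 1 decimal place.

Background correction is a power subtraction:
L_src = 10·log₁₀(10^(61.7/10) − 10^(59.0/10)) = 10·log₁₀(684800) = 58.4 dB SPL.

58.4 dB SPL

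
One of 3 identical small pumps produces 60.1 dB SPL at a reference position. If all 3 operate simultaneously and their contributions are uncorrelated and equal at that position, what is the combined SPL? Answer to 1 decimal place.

3 equal incoherent sources raise the level by 10·log₁₀(3) = 4.77 dB.
L_total = 60.1 + 4.77 = 64.9 dB SPL.

64.9 dB SPL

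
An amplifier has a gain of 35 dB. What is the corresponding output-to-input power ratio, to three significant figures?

Power ratio = 10^(dB/10).
10^(35/10) = 10^(3.500) = 3160.

3160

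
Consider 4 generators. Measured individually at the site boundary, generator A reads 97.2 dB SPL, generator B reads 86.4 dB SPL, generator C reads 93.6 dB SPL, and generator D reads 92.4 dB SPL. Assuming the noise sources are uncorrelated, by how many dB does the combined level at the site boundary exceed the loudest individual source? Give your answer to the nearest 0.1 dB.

2.7 dB

Incoherent sources sum as intensities:
L_total = 10·log₁₀(10^(97.2/10) + 10^(86.4/10) + 10^(93.6/10) + 10^(92.4/10)) = 99.87 dB SPL.
Excess over the loudest (97.2 dB): 99.87 − 97.2 = 2.7 dB.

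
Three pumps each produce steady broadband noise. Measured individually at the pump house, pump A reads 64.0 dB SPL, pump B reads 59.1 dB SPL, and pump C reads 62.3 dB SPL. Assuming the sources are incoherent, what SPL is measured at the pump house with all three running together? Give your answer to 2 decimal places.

67.01 dB SPL

Incoherent sources sum as intensities:
L_total = 10·log₁₀(10^(64.0/10) + 10^(59.1/10) + 10^(62.3/10)) = 10·log₁₀(5023000) = 67.01 dB SPL.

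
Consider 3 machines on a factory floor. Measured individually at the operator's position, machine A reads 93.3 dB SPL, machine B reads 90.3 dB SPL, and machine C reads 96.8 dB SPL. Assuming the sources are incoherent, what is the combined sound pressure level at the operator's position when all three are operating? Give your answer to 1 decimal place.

99.0 dB SPL

Add the sources as powers (linear), then convert back to dB:
L_total = 10·log₁₀(10^(93.3/10) + 10^(90.3/10) + 10^(96.8/10)) = 10·log₁₀(7996000000) = 99.0 dB SPL.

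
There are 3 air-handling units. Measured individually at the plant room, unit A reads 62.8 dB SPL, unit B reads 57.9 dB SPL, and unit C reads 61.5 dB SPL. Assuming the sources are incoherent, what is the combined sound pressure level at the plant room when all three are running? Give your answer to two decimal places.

65.95 dB SPL

Incoherent sources sum as intensities:
L_total = 10·log₁₀(10^(62.8/10) + 10^(57.9/10) + 10^(61.5/10)) = 10·log₁₀(3935000) = 65.95 dB SPL.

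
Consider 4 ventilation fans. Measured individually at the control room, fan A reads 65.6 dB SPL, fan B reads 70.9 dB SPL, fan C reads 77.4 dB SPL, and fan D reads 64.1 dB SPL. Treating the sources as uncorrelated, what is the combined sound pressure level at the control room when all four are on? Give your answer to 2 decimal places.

Incoherent sources sum as intensities:
L_total = 10·log₁₀(10^(65.6/10) + 10^(70.9/10) + 10^(77.4/10) + 10^(64.1/10)) = 10·log₁₀(73460000) = 78.66 dB SPL.

78.66 dB SPL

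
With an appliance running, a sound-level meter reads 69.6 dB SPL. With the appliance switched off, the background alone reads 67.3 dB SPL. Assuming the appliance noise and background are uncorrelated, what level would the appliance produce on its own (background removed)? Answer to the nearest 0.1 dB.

Subtract intensities: L_src = 10·log₁₀(10^(L_total/10) − 10^(L_bg/10)).
L_src = 10·log₁₀(10^(69.6/10) − 10^(67.3/10)) = 10·log₁₀(3750000) = 65.7 dB SPL.

65.7 dB SPL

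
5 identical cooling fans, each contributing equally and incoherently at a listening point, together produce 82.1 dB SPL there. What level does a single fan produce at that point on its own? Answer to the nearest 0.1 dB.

5 equal incoherent sources add 10·log₁₀(5) = 6.99 dB over one source.
L_one = 82.1 − 6.99 = 75.1 dB SPL.

75.1 dB SPL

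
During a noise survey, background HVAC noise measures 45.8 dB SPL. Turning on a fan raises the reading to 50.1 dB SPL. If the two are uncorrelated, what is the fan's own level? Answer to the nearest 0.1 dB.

48.1 dB SPL

Background correction is a power subtraction:
L_src = 10·log₁₀(10^(50.1/10) − 10^(45.8/10)) = 10·log₁₀(64310) = 48.1 dB SPL.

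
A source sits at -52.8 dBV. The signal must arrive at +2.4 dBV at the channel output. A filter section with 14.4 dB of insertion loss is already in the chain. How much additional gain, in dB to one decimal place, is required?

The required make-up gain is the shortfall in the dB sum.
G = +2.4 − (-52.8) + 14.4 = 69.6 dB.

69.6 dB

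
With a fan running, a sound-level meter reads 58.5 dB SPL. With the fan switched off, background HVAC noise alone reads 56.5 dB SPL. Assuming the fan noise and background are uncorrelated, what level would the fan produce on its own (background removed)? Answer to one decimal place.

Remove the background by subtracting linear intensities:
L_src = 10·log₁₀(10^(58.5/10) − 10^(56.5/10)) = 10·log₁₀(261300) = 54.2 dB SPL.

54.2 dB SPL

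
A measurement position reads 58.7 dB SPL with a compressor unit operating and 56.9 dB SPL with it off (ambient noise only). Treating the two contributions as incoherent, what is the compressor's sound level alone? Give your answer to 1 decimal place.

54.0 dB SPL

Remove the background by subtracting linear intensities:
L_src = 10·log₁₀(10^(58.7/10) − 10^(56.9/10)) = 10·log₁₀(251500) = 54.0 dB SPL.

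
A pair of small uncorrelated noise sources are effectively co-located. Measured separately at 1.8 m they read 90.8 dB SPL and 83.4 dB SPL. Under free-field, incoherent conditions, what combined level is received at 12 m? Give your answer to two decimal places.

Combined at 1.8 m: 10·log₁₀(10^(90.8/10)+10^(83.4/10)) = 91.526 dB SPL.
Then apply −20·log₁₀(12/1.8) = -16.478 dB → 75.05 dB SPL.

75.05 dB SPL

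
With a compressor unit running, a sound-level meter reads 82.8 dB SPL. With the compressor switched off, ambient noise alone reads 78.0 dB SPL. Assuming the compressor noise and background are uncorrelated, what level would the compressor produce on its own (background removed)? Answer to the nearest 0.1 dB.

Subtract intensities: L_src = 10·log₁₀(10^(L_total/10) − 10^(L_bg/10)).
L_src = 10·log₁₀(10^(82.8/10) − 10^(78.0/10)) = 10·log₁₀(127500000) = 81.1 dB SPL.

81.1 dB SPL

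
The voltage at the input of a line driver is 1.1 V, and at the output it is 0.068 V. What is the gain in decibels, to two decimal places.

Voltage is an amplitude quantity, so gain = 20·log₁₀(V_out/V_in).
20·log₁₀(0.068/1.1) = 20·log₁₀(0.06182) = -24.18 dB.

-24.18 dB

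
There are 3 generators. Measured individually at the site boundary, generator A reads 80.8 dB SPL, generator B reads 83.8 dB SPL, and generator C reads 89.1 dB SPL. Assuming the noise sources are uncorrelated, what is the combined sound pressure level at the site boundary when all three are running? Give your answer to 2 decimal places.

Add the sources as powers (linear), then convert back to dB:
L_total = 10·log₁₀(10^(80.8/10) + 10^(83.8/10) + 10^(89.1/10)) = 10·log₁₀(1173000000) = 90.69 dB SPL.

90.69 dB SPL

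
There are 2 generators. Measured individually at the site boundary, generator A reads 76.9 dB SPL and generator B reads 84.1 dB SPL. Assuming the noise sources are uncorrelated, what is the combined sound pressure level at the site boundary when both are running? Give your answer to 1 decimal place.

Incoherent sources sum as intensities:
L_total = 10·log₁₀(10^(76.9/10) + 10^(84.1/10)) = 10·log₁₀(306000000) = 84.9 dB SPL.

84.9 dB SPL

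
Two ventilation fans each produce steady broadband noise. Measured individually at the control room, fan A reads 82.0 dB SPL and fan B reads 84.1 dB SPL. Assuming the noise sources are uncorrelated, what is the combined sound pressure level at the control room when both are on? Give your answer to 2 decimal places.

Uncorrelated sources add in intensity (power), not in dB.
L_total = 10·log₁₀(10^(82.0/10) + 10^(84.1/10)) = 10·log₁₀(415500000) = 86.19 dB SPL.

86.19 dB SPL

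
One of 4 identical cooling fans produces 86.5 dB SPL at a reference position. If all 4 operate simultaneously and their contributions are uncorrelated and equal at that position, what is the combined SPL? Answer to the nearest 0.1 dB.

4 equal incoherent sources raise the level by 10·log₁₀(4) = 6.02 dB.
L_total = 86.5 + 6.02 = 92.5 dB SPL.

92.5 dB SPL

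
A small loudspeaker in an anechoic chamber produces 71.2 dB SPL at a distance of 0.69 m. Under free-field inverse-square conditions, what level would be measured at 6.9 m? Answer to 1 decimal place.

Free-field point source: level drops by 20·log₁₀ of the distance ratio.
ΔL = −20·log₁₀(6.9/0.69) = -20.00 dB, so L₂ = 71.2 + (-20.00) = 51.2 dB SPL.

51.2 dB SPL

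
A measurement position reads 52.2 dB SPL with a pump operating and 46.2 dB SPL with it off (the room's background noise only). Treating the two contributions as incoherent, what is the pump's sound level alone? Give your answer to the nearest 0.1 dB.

Subtract intensities: L_src = 10·log₁₀(10^(L_total/10) − 10^(L_bg/10)).
L_src = 10·log₁₀(10^(52.2/10) − 10^(46.2/10)) = 10·log₁₀(124300) = 50.9 dB SPL.

50.9 dB SPL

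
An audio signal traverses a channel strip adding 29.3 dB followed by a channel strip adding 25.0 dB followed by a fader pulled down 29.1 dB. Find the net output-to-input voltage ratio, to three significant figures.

Net gain = 29.3 + 25.0 + (−29.1) = 25.2 dB.
Voltage ratio = 10^(25.2/20) = 18.2.

18.2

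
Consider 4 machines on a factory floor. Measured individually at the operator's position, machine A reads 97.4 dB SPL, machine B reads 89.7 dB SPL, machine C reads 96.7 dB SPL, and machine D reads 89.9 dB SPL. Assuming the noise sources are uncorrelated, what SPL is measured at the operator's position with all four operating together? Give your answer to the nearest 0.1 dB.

Add the sources as powers (linear), then convert back to dB:
L_total = 10·log₁₀(10^(97.4/10) + 10^(89.7/10) + 10^(96.7/10) + 10^(89.9/10)) = 10·log₁₀(12083000000) = 100.8 dB SPL.

100.8 dB SPL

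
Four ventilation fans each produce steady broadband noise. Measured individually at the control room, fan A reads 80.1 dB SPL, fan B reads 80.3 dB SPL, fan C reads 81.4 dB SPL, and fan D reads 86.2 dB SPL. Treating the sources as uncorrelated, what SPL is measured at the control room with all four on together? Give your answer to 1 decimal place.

Uncorrelated sources add in intensity (power), not in dB.
L_total = 10·log₁₀(10^(80.1/10) + 10^(80.3/10) + 10^(81.4/10) + 10^(86.2/10)) = 10·log₁₀(764400000) = 88.8 dB SPL.

88.8 dB SPL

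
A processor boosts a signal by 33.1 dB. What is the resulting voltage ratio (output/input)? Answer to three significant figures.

45.2

Voltage ratio = 10^(dB/20).
10^(33.1/20) = 10^(1.655) = 45.2.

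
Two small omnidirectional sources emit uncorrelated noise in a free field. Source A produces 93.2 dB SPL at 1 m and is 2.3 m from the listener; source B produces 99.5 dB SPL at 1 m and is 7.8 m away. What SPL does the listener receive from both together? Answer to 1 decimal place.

At the listener: L_A = 93.2 − 20·log₁₀(2.3) = 85.97 dB; L_B = 99.5 − 20·log₁₀(7.8) = 81.66 dB.
Combined: 10·log₁₀(10^(85.97/10)+10^(81.66/10)) = 87.3 dB SPL.

87.3 dB SPL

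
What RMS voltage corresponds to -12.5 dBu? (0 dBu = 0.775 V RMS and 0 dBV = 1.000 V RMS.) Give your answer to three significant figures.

V = 0.775 V × 10^(-12.5/20).
= 0.775 × 0.2371 = 0.184 V.

0.184 V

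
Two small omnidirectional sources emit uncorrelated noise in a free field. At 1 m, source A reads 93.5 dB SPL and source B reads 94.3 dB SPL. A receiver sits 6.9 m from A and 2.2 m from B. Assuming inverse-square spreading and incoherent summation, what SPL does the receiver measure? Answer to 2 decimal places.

87.80 dB SPL

At the listener: L_A = 93.5 − 20·log₁₀(6.9) = 76.723 dB; L_B = 94.3 − 20·log₁₀(2.2) = 87.452 dB.
Combined: 10·log₁₀(10^(76.723/10)+10^(87.452/10)) = 87.80 dB SPL.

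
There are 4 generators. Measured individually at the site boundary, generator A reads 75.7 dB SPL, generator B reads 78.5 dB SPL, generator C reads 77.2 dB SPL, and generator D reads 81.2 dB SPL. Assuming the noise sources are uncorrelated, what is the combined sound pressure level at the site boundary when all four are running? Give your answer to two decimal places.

Incoherent sources sum as intensities:
L_total = 10·log₁₀(10^(75.7/10) + 10^(78.5/10) + 10^(77.2/10) + 10^(81.2/10)) = 10·log₁₀(292300000) = 84.66 dB SPL.

84.66 dB SPL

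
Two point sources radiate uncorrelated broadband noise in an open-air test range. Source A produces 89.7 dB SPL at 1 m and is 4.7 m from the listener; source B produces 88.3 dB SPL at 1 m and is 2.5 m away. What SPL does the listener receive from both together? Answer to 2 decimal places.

81.77 dB SPL

At the listener: L_A = 89.7 − 20·log₁₀(4.7) = 76.258 dB; L_B = 88.3 − 20·log₁₀(2.5) = 80.341 dB.
Combined: 10·log₁₀(10^(76.258/10)+10^(80.341/10)) = 81.77 dB SPL.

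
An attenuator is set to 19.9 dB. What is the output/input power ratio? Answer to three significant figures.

0.0102

Power ratio = 10^(dB/10).
10^(-19.9/10) = 10^(-1.990) = 0.0102.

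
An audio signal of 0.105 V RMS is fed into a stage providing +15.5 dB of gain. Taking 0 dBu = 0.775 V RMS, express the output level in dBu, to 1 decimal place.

-1.9 dBu

Input level: 20·log₁₀(0.105/0.775) = -17.36 dBu.
Output: -17.36 + 15.5 = -1.9 dBu.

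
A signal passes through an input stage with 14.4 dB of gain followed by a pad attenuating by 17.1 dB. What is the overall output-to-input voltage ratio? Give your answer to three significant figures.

Net gain = 14.4 + (−17.1) = -2.7 dB.
Voltage ratio = 10^(-2.7/20) = 0.733.

0.733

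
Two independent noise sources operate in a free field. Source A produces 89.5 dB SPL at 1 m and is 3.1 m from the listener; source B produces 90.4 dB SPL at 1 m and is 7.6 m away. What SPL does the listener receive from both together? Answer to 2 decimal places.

80.48 dB SPL

At the listener: L_A = 89.5 − 20·log₁₀(3.1) = 79.673 dB; L_B = 90.4 − 20·log₁₀(7.6) = 72.784 dB.
Combined: 10·log₁₀(10^(79.673/10)+10^(72.784/10)) = 80.48 dB SPL.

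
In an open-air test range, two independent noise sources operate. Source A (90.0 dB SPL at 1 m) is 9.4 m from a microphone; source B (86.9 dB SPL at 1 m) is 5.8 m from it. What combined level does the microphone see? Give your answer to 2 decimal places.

74.13 dB SPL

At the listener: L_A = 90.0 − 20·log₁₀(9.4) = 70.537 dB; L_B = 86.9 − 20·log₁₀(5.8) = 71.631 dB.
Combined: 10·log₁₀(10^(70.537/10)+10^(71.631/10)) = 74.13 dB SPL.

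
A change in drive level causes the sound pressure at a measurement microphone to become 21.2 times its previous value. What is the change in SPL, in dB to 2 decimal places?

SPL change from a pressure ratio uses the 20·log₁₀ form:
20·log₁₀(21.2) = 26.53 dB.

26.53 dB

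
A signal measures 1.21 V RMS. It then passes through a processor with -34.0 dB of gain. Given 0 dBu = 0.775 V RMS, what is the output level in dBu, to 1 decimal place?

Input level: 20·log₁₀(1.21/0.775) = 3.87 dBu.
Output: 3.87 − 34.0 = -30.1 dBu.

-30.1 dBu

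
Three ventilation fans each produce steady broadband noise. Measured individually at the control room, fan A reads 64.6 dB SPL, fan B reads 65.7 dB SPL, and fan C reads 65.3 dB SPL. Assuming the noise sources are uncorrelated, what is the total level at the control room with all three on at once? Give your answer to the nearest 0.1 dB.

Uncorrelated sources add in intensity (power), not in dB.
L_total = 10·log₁₀(10^(64.6/10) + 10^(65.7/10) + 10^(65.3/10)) = 10·log₁₀(9988000) = 70.0 dB SPL.

70.0 dB SPL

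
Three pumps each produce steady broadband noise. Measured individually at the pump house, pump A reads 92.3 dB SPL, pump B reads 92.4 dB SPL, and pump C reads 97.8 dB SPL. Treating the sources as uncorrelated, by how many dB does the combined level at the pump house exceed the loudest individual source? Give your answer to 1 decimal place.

2.0 dB

Uncorrelated sources add in intensity (power), not in dB.
L_total = 10·log₁₀(10^(92.3/10) + 10^(92.4/10) + 10^(97.8/10)) = 99.76 dB SPL.
Excess over the loudest (97.8 dB): 99.76 − 97.8 = 2.0 dB.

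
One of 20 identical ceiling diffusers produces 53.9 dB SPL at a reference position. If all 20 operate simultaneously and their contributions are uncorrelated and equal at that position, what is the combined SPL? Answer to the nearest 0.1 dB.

66.9 dB SPL

20 equal incoherent sources raise the level by 10·log₁₀(20) = 13.01 dB.
L_total = 53.9 + 13.01 = 66.9 dB SPL.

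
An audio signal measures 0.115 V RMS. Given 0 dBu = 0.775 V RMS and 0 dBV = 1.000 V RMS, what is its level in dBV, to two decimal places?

-18.79 dBV

dBV = 20·log₁₀(V / 1.000 V).
20·log₁₀(0.115/1.000) = -18.79 dBV.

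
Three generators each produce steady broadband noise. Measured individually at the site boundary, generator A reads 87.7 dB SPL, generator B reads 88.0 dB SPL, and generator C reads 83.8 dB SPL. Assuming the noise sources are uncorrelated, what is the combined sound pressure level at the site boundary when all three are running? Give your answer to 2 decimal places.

Uncorrelated sources add in intensity (power), not in dB.
L_total = 10·log₁₀(10^(87.7/10) + 10^(88.0/10) + 10^(83.8/10)) = 10·log₁₀(1460000000) = 91.64 dB SPL.

91.64 dB SPL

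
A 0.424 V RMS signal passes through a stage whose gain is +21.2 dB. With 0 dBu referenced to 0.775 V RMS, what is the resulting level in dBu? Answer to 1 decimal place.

+16.0 dBu

Input level: 20·log₁₀(0.424/0.775) = -5.24 dBu.
Output: -5.24 + 21.2 = +16.0 dBu.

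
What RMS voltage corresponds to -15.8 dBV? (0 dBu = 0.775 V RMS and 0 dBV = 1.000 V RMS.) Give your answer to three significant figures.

0.162 V

V = 1.000 V × 10^(-15.8/20).
= 1.000 × 0.1622 = 0.162 V.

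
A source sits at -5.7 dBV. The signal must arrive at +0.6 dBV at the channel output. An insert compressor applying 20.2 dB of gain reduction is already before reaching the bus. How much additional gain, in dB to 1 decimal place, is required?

26.5 dB

The required make-up gain is the shortfall in the dB sum.
G = +0.6 − (-5.7) + 20.2 = 26.5 dB.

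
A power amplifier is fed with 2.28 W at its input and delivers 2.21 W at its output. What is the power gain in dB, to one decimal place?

For a power ratio, dB = 10·log₁₀(P₂/P₁).
10·log₁₀(2.21/2.28) = 10·log₁₀(0.9693) = -0.1 dB.

-0.1 dB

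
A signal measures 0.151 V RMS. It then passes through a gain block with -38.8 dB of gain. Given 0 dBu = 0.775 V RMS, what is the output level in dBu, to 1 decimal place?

-53.0 dBu

Input level: 20·log₁₀(0.151/0.775) = -14.21 dBu.
Output: -14.21 − 38.8 = -53.0 dBu.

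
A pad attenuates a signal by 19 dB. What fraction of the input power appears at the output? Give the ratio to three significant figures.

0.0126

Power ratio = 10^(dB/10).
10^(-19/10) = 10^(-1.900) = 0.0126.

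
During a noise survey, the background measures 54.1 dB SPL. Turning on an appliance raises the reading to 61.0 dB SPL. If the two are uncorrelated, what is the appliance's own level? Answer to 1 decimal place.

Subtract intensities: L_src = 10·log₁₀(10^(L_total/10) − 10^(L_bg/10)).
L_src = 10·log₁₀(10^(61.0/10) − 10^(54.1/10)) = 10·log₁₀(1002000) = 60.0 dB SPL.

60.0 dB SPL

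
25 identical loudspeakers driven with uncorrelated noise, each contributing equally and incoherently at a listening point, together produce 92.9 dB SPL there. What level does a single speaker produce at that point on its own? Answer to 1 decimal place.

25 equal incoherent sources add 10·log₁₀(25) = 13.98 dB over one source.
L_one = 92.9 − 13.98 = 78.9 dB SPL.

78.9 dB SPL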